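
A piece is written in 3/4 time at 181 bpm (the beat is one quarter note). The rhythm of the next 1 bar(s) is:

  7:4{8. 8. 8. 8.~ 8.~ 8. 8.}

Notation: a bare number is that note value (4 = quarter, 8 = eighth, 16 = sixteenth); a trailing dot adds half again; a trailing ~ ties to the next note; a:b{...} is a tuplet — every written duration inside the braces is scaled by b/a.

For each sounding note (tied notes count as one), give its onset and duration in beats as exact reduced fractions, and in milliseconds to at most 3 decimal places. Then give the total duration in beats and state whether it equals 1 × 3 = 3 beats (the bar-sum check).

1) 0.0ms=0b +142.068ms=3/7b
2) 142.068ms=3/7b +142.068ms=3/7b
3) 284.136ms=6/7b +142.068ms=3/7b
4) 426.204ms=9/7b +426.204ms=9/7b
5) 852.407ms=18/7b +142.068ms=3/7b
Σ=3b of 3 (181bpm 3/4) — PASS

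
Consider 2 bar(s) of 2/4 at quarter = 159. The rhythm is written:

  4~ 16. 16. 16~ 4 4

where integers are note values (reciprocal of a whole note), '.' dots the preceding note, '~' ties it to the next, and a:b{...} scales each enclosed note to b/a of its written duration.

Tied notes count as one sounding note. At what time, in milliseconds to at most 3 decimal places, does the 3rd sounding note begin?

note 3 onset = 7/4b = 660.377ms

1. 0.0ms @ 0 + 518.868ms (11/8)
2. 518.868ms @ 11/8 + 141.509ms (3/8)
3. 660.377ms @ 7/4 + 471.698ms (5/4)
4. 1132.075ms @ 3 + 377.358ms (1)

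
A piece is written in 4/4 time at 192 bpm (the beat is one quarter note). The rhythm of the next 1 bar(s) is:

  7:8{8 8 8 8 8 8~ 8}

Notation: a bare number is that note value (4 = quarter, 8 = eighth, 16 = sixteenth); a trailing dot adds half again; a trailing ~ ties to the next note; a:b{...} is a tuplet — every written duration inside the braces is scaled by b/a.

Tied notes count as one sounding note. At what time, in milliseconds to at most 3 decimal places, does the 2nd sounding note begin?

1. 0.0ms @ 0 + 178.571ms (4/7)
2. 178.571ms @ 4/7 + 178.571ms (4/7)
3. 357.143ms @ 8/7 + 178.571ms (4/7)
4. 535.714ms @ 12/7 + 178.571ms (4/7)
5. 714.286ms @ 16/7 + 178.571ms (4/7)
6. 892.857ms @ 20/7 + 357.143ms (8/7)

note 2 onset = 4/7b = 178.571ms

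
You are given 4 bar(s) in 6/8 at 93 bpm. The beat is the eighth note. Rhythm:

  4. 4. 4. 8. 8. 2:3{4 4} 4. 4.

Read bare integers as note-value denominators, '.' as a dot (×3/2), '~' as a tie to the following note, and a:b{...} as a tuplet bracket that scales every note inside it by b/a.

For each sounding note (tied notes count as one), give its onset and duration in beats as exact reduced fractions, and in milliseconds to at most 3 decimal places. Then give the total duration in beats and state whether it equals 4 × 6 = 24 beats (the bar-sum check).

1) 0.0ms=0b +1935.484ms=3b
2) 1935.484ms=3b +1935.484ms=3b
3) 3870.968ms=6b +1935.484ms=3b
4) 5806.452ms=9b +967.742ms=3/2b
5) 6774.194ms=21/2b +967.742ms=3/2b
6) 7741.935ms=12b +1935.484ms=3b
7) 9677.419ms=15b +1935.484ms=3b
8) 11612.903ms=18b +1935.484ms=3b
9) 13548.387ms=21b +1935.484ms=3b
Σ=24b of 24 (93bpm 6/8) — PASS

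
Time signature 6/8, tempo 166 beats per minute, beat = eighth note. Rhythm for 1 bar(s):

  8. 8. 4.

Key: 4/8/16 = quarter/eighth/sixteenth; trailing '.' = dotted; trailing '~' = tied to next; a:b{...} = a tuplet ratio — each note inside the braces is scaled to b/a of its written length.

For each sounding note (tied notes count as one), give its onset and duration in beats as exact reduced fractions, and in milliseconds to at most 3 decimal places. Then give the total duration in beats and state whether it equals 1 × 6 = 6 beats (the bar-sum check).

1) 0.0ms=0b +542.169ms=3/2b
2) 542.169ms=3/2b +542.169ms=3/2b
3) 1084.337ms=3b +1084.337ms=3b
Σ=6b of 6 (166bpm 6/8) — PASS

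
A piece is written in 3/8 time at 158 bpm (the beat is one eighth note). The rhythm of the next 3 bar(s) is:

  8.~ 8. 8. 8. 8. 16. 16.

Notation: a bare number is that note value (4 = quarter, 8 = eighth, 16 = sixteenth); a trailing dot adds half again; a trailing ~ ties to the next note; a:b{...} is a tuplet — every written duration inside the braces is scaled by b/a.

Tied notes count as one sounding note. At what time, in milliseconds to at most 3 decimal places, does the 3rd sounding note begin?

note 3 onset = 9/2b = 1708.861ms

1. 0.0ms @ 0 + 1139.241ms (3)
2. 1139.241ms @ 3 + 569.62ms (3/2)
3. 1708.861ms @ 9/2 + 569.62ms (3/2)
4. 2278.481ms @ 6 + 569.62ms (3/2)
5. 2848.101ms @ 15/2 + 284.81ms (3/4)
6. 3132.911ms @ 33/4 + 284.81ms (3/4)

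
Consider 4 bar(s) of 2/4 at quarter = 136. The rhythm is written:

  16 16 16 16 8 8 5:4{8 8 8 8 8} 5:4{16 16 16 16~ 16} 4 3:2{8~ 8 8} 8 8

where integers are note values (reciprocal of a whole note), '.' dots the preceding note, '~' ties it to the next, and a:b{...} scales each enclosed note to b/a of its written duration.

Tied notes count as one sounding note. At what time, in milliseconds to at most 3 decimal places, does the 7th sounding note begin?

note 7 onset = 2b = 882.353ms

1. 0.0ms @ 0 + 110.294ms (1/4)
2. 110.294ms @ 1/4 + 110.294ms (1/4)
3. 220.588ms @ 1/2 + 110.294ms (1/4)
4. 330.882ms @ 3/4 + 110.294ms (1/4)
5. 441.176ms @ 1 + 220.588ms (1/2)
6. 661.765ms @ 3/2 + 220.588ms (1/2)
7. 882.353ms @ 2 + 176.471ms (2/5)
8. 1058.824ms @ 12/5 + 176.471ms (2/5)
9. 1235.294ms @ 14/5 + 176.471ms (2/5)
10. 1411.765ms @ 16/5 + 176.471ms (2/5)
11. 1588.235ms @ 18/5 + 176.471ms (2/5)
12. 1764.706ms @ 4 + 88.235ms (1/5)
13. 1852.941ms @ 21/5 + 88.235ms (1/5)
14. 1941.176ms @ 22/5 + 88.235ms (1/5)
15. 2029.412ms @ 23/5 + 176.471ms (2/5)
16. 2205.882ms @ 5 + 441.176ms (1)
17. 2647.059ms @ 6 + 294.118ms (2/3)
18. 2941.176ms @ 20/3 + 147.059ms (1/3)
19. 3088.235ms @ 7 + 220.588ms (1/2)
20. 3308.824ms @ 15/2 + 220.588ms (1/2)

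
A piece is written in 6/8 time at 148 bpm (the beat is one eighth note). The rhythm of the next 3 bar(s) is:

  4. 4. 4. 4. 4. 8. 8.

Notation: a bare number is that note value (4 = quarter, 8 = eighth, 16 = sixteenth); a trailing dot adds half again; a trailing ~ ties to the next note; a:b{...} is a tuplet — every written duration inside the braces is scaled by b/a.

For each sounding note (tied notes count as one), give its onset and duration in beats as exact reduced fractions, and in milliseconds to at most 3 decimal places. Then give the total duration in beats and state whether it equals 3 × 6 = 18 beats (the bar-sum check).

1) 0.0ms=0b +1216.216ms=3b
2) 1216.216ms=3b +1216.216ms=3b
3) 2432.432ms=6b +1216.216ms=3b
4) 3648.649ms=9b +1216.216ms=3b
5) 4864.865ms=12b +1216.216ms=3b
6) 6081.081ms=15b +608.108ms=3/2b
7) 6689.189ms=33/2b +608.108ms=3/2b
Σ=18b of 18 (148bpm 6/8) — PASS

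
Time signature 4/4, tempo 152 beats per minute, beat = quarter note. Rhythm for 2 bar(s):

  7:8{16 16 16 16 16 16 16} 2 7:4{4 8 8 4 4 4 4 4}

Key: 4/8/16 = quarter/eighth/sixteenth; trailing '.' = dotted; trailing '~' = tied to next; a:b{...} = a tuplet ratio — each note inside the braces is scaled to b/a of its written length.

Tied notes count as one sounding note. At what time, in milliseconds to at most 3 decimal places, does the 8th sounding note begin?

note 8 onset = 2b = 789.474ms

1. 0.0ms @ 0 + 112.782ms (2/7)
2. 112.782ms @ 2/7 + 112.782ms (2/7)
3. 225.564ms @ 4/7 + 112.782ms (2/7)
4. 338.346ms @ 6/7 + 112.782ms (2/7)
5. 451.128ms @ 8/7 + 112.782ms (2/7)
6. 563.91ms @ 10/7 + 112.782ms (2/7)
7. 676.692ms @ 12/7 + 112.782ms (2/7)
8. 789.474ms @ 2 + 789.474ms (2)
9. 1578.947ms @ 4 + 225.564ms (4/7)
10. 1804.511ms @ 32/7 + 112.782ms (2/7)
11. 1917.293ms @ 34/7 + 112.782ms (2/7)
12. 2030.075ms @ 36/7 + 225.564ms (4/7)
13. 2255.639ms @ 40/7 + 225.564ms (4/7)
14. 2481.203ms @ 44/7 + 225.564ms (4/7)
15. 2706.767ms @ 48/7 + 225.564ms (4/7)
16. 2932.331ms @ 52/7 + 225.564ms (4/7)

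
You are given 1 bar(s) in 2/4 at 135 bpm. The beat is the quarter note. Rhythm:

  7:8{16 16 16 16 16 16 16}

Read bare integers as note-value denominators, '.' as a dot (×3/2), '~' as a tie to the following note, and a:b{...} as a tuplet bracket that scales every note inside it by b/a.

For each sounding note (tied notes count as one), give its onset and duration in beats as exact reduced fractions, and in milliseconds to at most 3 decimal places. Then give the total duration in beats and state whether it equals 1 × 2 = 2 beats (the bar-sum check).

1) 0.0ms=0b +126.984ms=2/7b
2) 126.984ms=2/7b +126.984ms=2/7b
3) 253.968ms=4/7b +126.984ms=2/7b
4) 380.952ms=6/7b +126.984ms=2/7b
5) 507.937ms=8/7b +126.984ms=2/7b
6) 634.921ms=10/7b +126.984ms=2/7b
7) 761.905ms=12/7b +126.984ms=2/7b
Σ=2b of 2 (135bpm 2/4) — PASS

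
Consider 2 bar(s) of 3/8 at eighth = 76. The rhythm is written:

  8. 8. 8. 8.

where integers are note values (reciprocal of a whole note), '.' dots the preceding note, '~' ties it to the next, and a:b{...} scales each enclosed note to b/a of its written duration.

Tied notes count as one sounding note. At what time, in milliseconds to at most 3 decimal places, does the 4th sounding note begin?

note 4 onset = 9/2b = 3552.632ms

1. 0.0ms @ 0 + 1184.211ms (3/2)
2. 1184.211ms @ 3/2 + 1184.211ms (3/2)
3. 2368.421ms @ 3 + 1184.211ms (3/2)
4. 3552.632ms @ 9/2 + 1184.211ms (3/2)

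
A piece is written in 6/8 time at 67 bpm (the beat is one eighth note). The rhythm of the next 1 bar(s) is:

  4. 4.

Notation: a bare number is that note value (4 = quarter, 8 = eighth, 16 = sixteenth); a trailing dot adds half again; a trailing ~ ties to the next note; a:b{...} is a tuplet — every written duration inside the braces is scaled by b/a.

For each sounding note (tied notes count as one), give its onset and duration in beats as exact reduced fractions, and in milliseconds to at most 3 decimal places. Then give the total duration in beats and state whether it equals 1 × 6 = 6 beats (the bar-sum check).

1) 0.0ms=0b +2686.567ms=3b
2) 2686.567ms=3b +2686.567ms=3b
Σ=6b of 6 (67bpm 6/8) — PASS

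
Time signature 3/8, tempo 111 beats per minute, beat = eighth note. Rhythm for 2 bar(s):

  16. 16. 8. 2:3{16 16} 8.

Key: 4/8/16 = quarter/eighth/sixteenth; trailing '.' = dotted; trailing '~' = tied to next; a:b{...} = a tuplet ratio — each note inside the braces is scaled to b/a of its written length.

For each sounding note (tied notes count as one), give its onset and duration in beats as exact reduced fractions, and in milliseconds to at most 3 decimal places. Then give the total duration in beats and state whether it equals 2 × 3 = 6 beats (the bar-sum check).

1) 0.0ms=0b +405.405ms=3/4b
2) 405.405ms=3/4b +405.405ms=3/4b
3) 810.811ms=3/2b +810.811ms=3/2b
4) 1621.622ms=3b +405.405ms=3/4b
5) 2027.027ms=15/4b +405.405ms=3/4b
6) 2432.432ms=9/2b +810.811ms=3/2b
Σ=6b of 6 (111bpm 3/8) — PASS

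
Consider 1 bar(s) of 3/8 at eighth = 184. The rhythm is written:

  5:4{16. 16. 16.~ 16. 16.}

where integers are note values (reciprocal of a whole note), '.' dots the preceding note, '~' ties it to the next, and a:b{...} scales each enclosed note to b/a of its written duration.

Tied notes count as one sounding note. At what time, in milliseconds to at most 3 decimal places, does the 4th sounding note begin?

1. 0.0ms @ 0 + 195.652ms (3/5)
2. 195.652ms @ 3/5 + 195.652ms (3/5)
3. 391.304ms @ 6/5 + 391.304ms (6/5)
4. 782.609ms @ 12/5 + 195.652ms (3/5)

note 4 onset = 12/5b = 782.609ms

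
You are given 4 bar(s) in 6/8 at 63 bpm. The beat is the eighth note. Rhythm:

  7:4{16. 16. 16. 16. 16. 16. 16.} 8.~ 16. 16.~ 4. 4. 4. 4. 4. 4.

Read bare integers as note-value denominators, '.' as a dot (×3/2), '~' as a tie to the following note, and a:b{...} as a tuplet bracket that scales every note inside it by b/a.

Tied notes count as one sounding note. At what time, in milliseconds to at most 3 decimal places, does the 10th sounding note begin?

1. 0.0ms @ 0 + 408.163ms (3/7)
2. 408.163ms @ 3/7 + 408.163ms (3/7)
3. 816.327ms @ 6/7 + 408.163ms (3/7)
4. 1224.49ms @ 9/7 + 408.163ms (3/7)
5. 1632.653ms @ 12/7 + 408.163ms (3/7)
6. 2040.816ms @ 15/7 + 408.163ms (3/7)
7. 2448.98ms @ 18/7 + 408.163ms (3/7)
8. 2857.143ms @ 3 + 2142.857ms (9/4)
9. 5000.0ms @ 21/4 + 3571.429ms (15/4)
10. 8571.429ms @ 9 + 2857.143ms (3)
11. 11428.571ms @ 12 + 2857.143ms (3)
12. 14285.714ms @ 15 + 2857.143ms (3)
13. 17142.857ms @ 18 + 2857.143ms (3)
14. 20000.0ms @ 21 + 2857.143ms (3)

note 10 onset = 9b = 8571.429ms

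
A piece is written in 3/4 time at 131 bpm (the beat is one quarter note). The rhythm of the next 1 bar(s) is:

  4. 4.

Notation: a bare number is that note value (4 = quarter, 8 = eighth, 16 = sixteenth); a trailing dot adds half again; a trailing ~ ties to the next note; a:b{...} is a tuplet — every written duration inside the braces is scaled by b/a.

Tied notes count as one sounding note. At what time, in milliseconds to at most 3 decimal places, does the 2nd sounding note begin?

note 2 onset = 3/2b = 687.023ms

1. 0.0ms @ 0 + 687.023ms (3/2)
2. 687.023ms @ 3/2 + 687.023ms (3/2)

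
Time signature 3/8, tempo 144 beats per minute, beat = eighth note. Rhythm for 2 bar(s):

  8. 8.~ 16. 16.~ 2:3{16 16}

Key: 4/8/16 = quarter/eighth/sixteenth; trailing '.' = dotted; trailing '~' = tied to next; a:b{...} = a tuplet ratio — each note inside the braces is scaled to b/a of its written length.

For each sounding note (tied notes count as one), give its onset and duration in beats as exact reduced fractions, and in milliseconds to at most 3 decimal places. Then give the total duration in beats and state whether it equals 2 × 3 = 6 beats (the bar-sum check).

1) 0.0ms=0b +625.0ms=3/2b
2) 625.0ms=3/2b +937.5ms=9/4b
3) 1562.5ms=15/4b +625.0ms=3/2b
4) 2187.5ms=21/4b +312.5ms=3/4b
Σ=6b of 6 (144bpm 3/8) — PASS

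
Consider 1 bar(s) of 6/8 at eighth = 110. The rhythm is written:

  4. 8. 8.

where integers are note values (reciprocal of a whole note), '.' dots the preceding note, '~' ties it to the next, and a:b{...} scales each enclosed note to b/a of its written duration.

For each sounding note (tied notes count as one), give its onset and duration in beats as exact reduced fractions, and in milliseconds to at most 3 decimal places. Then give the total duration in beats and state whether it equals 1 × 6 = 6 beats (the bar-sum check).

1) 0.0ms=0b +1636.364ms=3b
2) 1636.364ms=3b +818.182ms=3/2b
3) 2454.545ms=9/2b +818.182ms=3/2b
Σ=6b of 6 (110bpm 6/8) — PASS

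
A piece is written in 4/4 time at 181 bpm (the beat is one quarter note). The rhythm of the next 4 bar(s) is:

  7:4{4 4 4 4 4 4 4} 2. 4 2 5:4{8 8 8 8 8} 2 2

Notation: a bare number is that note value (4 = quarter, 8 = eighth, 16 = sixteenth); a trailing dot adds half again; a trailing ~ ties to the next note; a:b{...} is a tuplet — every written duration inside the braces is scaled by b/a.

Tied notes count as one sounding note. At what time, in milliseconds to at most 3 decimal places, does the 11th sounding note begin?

note 11 onset = 10b = 3314.917ms

1. 0.0ms @ 0 + 189.424ms (4/7)
2. 189.424ms @ 4/7 + 189.424ms (4/7)
3. 378.848ms @ 8/7 + 189.424ms (4/7)
4. 568.272ms @ 12/7 + 189.424ms (4/7)
5. 757.695ms @ 16/7 + 189.424ms (4/7)
6. 947.119ms @ 20/7 + 189.424ms (4/7)
7. 1136.543ms @ 24/7 + 189.424ms (4/7)
8. 1325.967ms @ 4 + 994.475ms (3)
9. 2320.442ms @ 7 + 331.492ms (1)
10. 2651.934ms @ 8 + 662.983ms (2)
11. 3314.917ms @ 10 + 132.597ms (2/5)
12. 3447.514ms @ 52/5 + 132.597ms (2/5)
13. 3580.11ms @ 54/5 + 132.597ms (2/5)
14. 3712.707ms @ 56/5 + 132.597ms (2/5)
15. 3845.304ms @ 58/5 + 132.597ms (2/5)
16. 3977.901ms @ 12 + 662.983ms (2)
17. 4640.884ms @ 14 + 662.983ms (2)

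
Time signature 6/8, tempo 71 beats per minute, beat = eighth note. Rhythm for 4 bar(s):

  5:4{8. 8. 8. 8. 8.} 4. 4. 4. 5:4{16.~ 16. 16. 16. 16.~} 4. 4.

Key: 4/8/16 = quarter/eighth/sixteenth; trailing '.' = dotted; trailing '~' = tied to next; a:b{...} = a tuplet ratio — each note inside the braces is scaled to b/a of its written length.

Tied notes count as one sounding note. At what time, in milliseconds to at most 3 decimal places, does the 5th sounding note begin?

note 5 onset = 24/5b = 4056.338ms

1. 0.0ms @ 0 + 1014.085ms (6/5)
2. 1014.085ms @ 6/5 + 1014.085ms (6/5)
3. 2028.169ms @ 12/5 + 1014.085ms (6/5)
4. 3042.254ms @ 18/5 + 1014.085ms (6/5)
5. 4056.338ms @ 24/5 + 1014.085ms (6/5)
6. 5070.423ms @ 6 + 2535.211ms (3)
7. 7605.634ms @ 9 + 2535.211ms (3)
8. 10140.845ms @ 12 + 2535.211ms (3)
9. 12676.056ms @ 15 + 1014.085ms (6/5)
10. 13690.141ms @ 81/5 + 507.042ms (3/5)
11. 14197.183ms @ 84/5 + 507.042ms (3/5)
12. 14704.225ms @ 87/5 + 3042.254ms (18/5)
13. 17746.479ms @ 21 + 2535.211ms (3)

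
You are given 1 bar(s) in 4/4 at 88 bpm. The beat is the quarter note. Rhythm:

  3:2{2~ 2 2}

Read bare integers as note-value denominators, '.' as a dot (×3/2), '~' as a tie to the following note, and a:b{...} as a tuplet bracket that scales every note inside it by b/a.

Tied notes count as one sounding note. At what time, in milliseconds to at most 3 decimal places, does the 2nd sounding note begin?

1. 0.0ms @ 0 + 1818.182ms (8/3)
2. 1818.182ms @ 8/3 + 909.091ms (4/3)

note 2 onset = 8/3b = 1818.182ms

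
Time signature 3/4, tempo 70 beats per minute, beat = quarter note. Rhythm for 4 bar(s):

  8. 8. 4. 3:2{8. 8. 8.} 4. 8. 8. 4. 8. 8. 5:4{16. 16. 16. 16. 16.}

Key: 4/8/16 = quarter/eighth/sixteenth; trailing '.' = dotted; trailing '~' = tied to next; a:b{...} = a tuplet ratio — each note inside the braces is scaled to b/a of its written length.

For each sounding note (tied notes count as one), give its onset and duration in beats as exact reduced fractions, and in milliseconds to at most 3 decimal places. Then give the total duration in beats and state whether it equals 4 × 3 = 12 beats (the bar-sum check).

1) 0.0ms=0b +642.857ms=3/4b
2) 642.857ms=3/4b +642.857ms=3/4b
3) 1285.714ms=3/2b +1285.714ms=3/2b
4) 2571.429ms=3b +428.571ms=1/2b
5) 3000.0ms=7/2b +428.571ms=1/2b
6) 3428.571ms=4b +428.571ms=1/2b
7) 3857.143ms=9/2b +1285.714ms=3/2b
8) 5142.857ms=6b +642.857ms=3/4b
9) 5785.714ms=27/4b +642.857ms=3/4b
10) 6428.571ms=15/2b +1285.714ms=3/2b
11) 7714.286ms=9b +642.857ms=3/4b
12) 8357.143ms=39/4b +642.857ms=3/4b
13) 9000.0ms=21/2b +257.143ms=3/10b
14) 9257.143ms=54/5b +257.143ms=3/10b
15) 9514.286ms=111/10b +257.143ms=3/10b
16) 9771.429ms=57/5b +257.143ms=3/10b
17) 10028.571ms=117/10b +257.143ms=3/10b
Σ=12b of 12 (70bpm 3/4) — PASS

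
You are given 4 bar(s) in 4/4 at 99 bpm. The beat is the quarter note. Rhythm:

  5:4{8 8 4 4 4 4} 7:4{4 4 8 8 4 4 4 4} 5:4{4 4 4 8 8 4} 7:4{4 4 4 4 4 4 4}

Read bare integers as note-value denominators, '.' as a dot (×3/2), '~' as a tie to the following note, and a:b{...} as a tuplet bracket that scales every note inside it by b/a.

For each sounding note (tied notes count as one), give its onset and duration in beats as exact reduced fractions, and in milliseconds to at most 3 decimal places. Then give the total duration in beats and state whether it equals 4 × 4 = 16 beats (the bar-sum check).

1) 0.0ms=0b +242.424ms=2/5b
2) 242.424ms=2/5b +242.424ms=2/5b
3) 484.848ms=4/5b +484.848ms=4/5b
4) 969.697ms=8/5b +484.848ms=4/5b
5) 1454.545ms=12/5b +484.848ms=4/5b
6) 1939.394ms=16/5b +484.848ms=4/5b
7) 2424.242ms=4b +346.32ms=4/7b
8) 2770.563ms=32/7b +346.32ms=4/7b
9) 3116.883ms=36/7b +173.16ms=2/7b
10) 3290.043ms=38/7b +173.16ms=2/7b
11) 3463.203ms=40/7b +346.32ms=4/7b
12) 3809.524ms=44/7b +346.32ms=4/7b
13) 4155.844ms=48/7b +346.32ms=4/7b
14) 4502.165ms=52/7b +346.32ms=4/7b
15) 4848.485ms=8b +484.848ms=4/5b
16) 5333.333ms=44/5b +484.848ms=4/5b
17) 5818.182ms=48/5b +484.848ms=4/5b
18) 6303.03ms=52/5b +242.424ms=2/5b
19) 6545.455ms=54/5b +242.424ms=2/5b
20) 6787.879ms=56/5b +484.848ms=4/5b
21) 7272.727ms=12b +346.32ms=4/7b
22) 7619.048ms=88/7b +346.32ms=4/7b
23) 7965.368ms=92/7b +346.32ms=4/7b
24) 8311.688ms=96/7b +346.32ms=4/7b
25) 8658.009ms=100/7b +346.32ms=4/7b
26) 9004.329ms=104/7b +346.32ms=4/7b
27) 9350.649ms=108/7b +346.32ms=4/7b
Σ=16b of 16 (99bpm 4/4) — PASS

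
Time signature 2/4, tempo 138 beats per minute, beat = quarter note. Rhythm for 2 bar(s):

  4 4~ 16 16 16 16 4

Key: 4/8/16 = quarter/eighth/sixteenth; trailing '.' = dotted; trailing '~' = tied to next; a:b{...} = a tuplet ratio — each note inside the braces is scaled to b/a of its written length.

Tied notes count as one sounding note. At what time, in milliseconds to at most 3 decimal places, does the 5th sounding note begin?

note 5 onset = 11/4b = 1195.652ms

1. 0.0ms @ 0 + 434.783ms (1)
2. 434.783ms @ 1 + 543.478ms (5/4)
3. 978.261ms @ 9/4 + 108.696ms (1/4)
4. 1086.957ms @ 5/2 + 108.696ms (1/4)
5. 1195.652ms @ 11/4 + 108.696ms (1/4)
6. 1304.348ms @ 3 + 434.783ms (1)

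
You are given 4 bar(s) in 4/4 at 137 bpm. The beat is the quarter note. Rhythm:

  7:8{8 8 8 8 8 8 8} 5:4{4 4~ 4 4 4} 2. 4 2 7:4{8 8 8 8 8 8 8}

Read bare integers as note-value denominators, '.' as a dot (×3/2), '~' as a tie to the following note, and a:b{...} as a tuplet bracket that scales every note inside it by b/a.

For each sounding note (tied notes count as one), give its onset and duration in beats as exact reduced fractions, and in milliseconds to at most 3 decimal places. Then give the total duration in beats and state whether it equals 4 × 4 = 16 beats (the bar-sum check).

1) 0.0ms=0b +250.261ms=4/7b
2) 250.261ms=4/7b +250.261ms=4/7b
3) 500.521ms=8/7b +250.261ms=4/7b
4) 750.782ms=12/7b +250.261ms=4/7b
5) 1001.043ms=16/7b +250.261ms=4/7b
6) 1251.303ms=20/7b +250.261ms=4/7b
7) 1501.564ms=24/7b +250.261ms=4/7b
8) 1751.825ms=4b +350.365ms=4/5b
9) 2102.19ms=24/5b +700.73ms=8/5b
10) 2802.92ms=32/5b +350.365ms=4/5b
11) 3153.285ms=36/5b +350.365ms=4/5b
12) 3503.65ms=8b +1313.869ms=3b
13) 4817.518ms=11b +437.956ms=1b
14) 5255.474ms=12b +875.912ms=2b
15) 6131.387ms=14b +125.13ms=2/7b
16) 6256.517ms=100/7b +125.13ms=2/7b
17) 6381.648ms=102/7b +125.13ms=2/7b
18) 6506.778ms=104/7b +125.13ms=2/7b
19) 6631.908ms=106/7b +125.13ms=2/7b
20) 6757.039ms=108/7b +125.13ms=2/7b
21) 6882.169ms=110/7b +125.13ms=2/7b
Σ=16b of 16 (137bpm 4/4) — PASS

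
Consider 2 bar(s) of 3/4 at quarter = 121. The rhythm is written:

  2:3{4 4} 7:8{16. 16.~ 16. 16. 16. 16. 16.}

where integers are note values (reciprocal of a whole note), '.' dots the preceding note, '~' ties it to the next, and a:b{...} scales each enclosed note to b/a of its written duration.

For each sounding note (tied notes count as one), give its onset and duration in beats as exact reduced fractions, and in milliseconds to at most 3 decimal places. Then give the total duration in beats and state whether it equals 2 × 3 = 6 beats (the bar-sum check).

1) 0.0ms=0b +743.802ms=3/2b
2) 743.802ms=3/2b +743.802ms=3/2b
3) 1487.603ms=3b +212.515ms=3/7b
4) 1700.118ms=24/7b +425.03ms=6/7b
5) 2125.148ms=30/7b +212.515ms=3/7b
6) 2337.662ms=33/7b +212.515ms=3/7b
7) 2550.177ms=36/7b +212.515ms=3/7b
8) 2762.692ms=39/7b +212.515ms=3/7b
Σ=6b of 6 (121bpm 3/4) — PASS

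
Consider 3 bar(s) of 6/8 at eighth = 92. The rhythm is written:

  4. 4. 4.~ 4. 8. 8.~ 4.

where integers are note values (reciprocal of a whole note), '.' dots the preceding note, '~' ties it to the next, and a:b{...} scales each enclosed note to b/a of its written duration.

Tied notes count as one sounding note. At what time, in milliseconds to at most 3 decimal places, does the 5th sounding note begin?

1. 0.0ms @ 0 + 1956.522ms (3)
2. 1956.522ms @ 3 + 1956.522ms (3)
3. 3913.043ms @ 6 + 3913.043ms (6)
4. 7826.087ms @ 12 + 978.261ms (3/2)
5. 8804.348ms @ 27/2 + 2934.783ms (9/2)

note 5 onset = 27/2b = 8804.348ms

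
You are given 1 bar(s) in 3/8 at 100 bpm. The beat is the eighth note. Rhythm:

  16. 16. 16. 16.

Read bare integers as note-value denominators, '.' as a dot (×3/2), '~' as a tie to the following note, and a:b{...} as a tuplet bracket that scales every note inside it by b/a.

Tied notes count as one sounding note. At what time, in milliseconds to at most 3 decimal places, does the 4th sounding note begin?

note 4 onset = 9/4b = 1350.0ms

1. 0.0ms @ 0 + 450.0ms (3/4)
2. 450.0ms @ 3/4 + 450.0ms (3/4)
3. 900.0ms @ 3/2 + 450.0ms (3/4)
4. 1350.0ms @ 9/4 + 450.0ms (3/4)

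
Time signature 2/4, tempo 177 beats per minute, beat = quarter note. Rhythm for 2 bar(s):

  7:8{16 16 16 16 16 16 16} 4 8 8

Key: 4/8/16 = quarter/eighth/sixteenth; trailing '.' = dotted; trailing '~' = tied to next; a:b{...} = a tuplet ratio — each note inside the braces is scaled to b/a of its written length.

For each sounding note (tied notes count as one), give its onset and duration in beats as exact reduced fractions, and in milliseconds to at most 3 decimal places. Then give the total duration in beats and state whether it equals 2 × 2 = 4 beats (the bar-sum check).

1) 0.0ms=0b +96.852ms=2/7b
2) 96.852ms=2/7b +96.852ms=2/7b
3) 193.705ms=4/7b +96.852ms=2/7b
4) 290.557ms=6/7b +96.852ms=2/7b
5) 387.409ms=8/7b +96.852ms=2/7b
6) 484.262ms=10/7b +96.852ms=2/7b
7) 581.114ms=12/7b +96.852ms=2/7b
8) 677.966ms=2b +338.983ms=1b
9) 1016.949ms=3b +169.492ms=1/2b
10) 1186.441ms=7/2b +169.492ms=1/2b
Σ=4b of 4 (177bpm 2/4) — PASS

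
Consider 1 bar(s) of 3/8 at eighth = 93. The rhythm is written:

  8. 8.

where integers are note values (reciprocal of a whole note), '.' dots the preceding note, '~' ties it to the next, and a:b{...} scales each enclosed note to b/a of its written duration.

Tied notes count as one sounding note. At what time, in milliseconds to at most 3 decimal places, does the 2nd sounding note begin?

1. 0.0ms @ 0 + 967.742ms (3/2)
2. 967.742ms @ 3/2 + 967.742ms (3/2)

note 2 onset = 3/2b = 967.742ms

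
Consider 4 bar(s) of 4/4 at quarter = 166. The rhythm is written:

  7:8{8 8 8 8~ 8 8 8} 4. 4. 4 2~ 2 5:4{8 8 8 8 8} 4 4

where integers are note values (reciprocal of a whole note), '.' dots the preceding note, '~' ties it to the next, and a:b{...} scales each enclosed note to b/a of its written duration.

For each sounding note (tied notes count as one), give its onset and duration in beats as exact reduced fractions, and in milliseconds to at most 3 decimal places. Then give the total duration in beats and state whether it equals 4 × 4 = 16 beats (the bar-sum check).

1) 0.0ms=0b +206.54ms=4/7b
2) 206.54ms=4/7b +206.54ms=4/7b
3) 413.081ms=8/7b +206.54ms=4/7b
4) 619.621ms=12/7b +413.081ms=8/7b
5) 1032.702ms=20/7b +206.54ms=4/7b
6) 1239.243ms=24/7b +206.54ms=4/7b
7) 1445.783ms=4b +542.169ms=3/2b
8) 1987.952ms=11/2b +542.169ms=3/2b
9) 2530.12ms=7b +361.446ms=1b
10) 2891.566ms=8b +1445.783ms=4b
11) 4337.349ms=12b +144.578ms=2/5b
12) 4481.928ms=62/5b +144.578ms=2/5b
13) 4626.506ms=64/5b +144.578ms=2/5b
14) 4771.084ms=66/5b +144.578ms=2/5b
15) 4915.663ms=68/5b +144.578ms=2/5b
16) 5060.241ms=14b +361.446ms=1b
17) 5421.687ms=15b +361.446ms=1b
Σ=16b of 16 (166bpm 4/4) — PASS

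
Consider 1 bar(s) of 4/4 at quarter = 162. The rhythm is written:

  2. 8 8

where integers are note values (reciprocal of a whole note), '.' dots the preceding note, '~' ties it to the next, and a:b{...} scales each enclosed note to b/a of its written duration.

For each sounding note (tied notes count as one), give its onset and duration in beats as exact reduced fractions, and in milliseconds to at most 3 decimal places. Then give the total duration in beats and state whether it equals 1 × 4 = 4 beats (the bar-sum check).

1) 0.0ms=0b +1111.111ms=3b
2) 1111.111ms=3b +185.185ms=1/2b
3) 1296.296ms=7/2b +185.185ms=1/2b
Σ=4b of 4 (162bpm 4/4) — PASS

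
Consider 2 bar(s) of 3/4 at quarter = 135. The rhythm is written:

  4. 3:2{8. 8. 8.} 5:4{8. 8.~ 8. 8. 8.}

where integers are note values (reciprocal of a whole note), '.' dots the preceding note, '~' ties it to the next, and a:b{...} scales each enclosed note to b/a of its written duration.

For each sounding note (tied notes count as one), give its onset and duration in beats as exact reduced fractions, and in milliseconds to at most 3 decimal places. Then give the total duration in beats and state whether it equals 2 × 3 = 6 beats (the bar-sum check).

1) 0.0ms=0b +666.667ms=3/2b
2) 666.667ms=3/2b +222.222ms=1/2b
3) 888.889ms=2b +222.222ms=1/2b
4) 1111.111ms=5/2b +222.222ms=1/2b
5) 1333.333ms=3b +266.667ms=3/5b
6) 1600.0ms=18/5b +533.333ms=6/5b
7) 2133.333ms=24/5b +266.667ms=3/5b
8) 2400.0ms=27/5b +266.667ms=3/5b
Σ=6b of 6 (135bpm 3/4) — PASS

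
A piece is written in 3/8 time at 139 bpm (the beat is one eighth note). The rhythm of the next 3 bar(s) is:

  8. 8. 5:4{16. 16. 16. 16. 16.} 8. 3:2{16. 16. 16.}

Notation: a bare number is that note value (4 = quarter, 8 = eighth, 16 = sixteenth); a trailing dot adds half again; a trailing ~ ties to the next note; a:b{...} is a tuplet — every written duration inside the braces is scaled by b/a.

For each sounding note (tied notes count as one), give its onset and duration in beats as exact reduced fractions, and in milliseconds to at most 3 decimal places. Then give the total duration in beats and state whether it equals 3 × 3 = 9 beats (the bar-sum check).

1) 0.0ms=0b +647.482ms=3/2b
2) 647.482ms=3/2b +647.482ms=3/2b
3) 1294.964ms=3b +258.993ms=3/5b
4) 1553.957ms=18/5b +258.993ms=3/5b
5) 1812.95ms=21/5b +258.993ms=3/5b
6) 2071.942ms=24/5b +258.993ms=3/5b
7) 2330.935ms=27/5b +258.993ms=3/5b
8) 2589.928ms=6b +647.482ms=3/2b
9) 3237.41ms=15/2b +215.827ms=1/2b
10) 3453.237ms=8b +215.827ms=1/2b
11) 3669.065ms=17/2b +215.827ms=1/2b
Σ=9b of 9 (139bpm 3/8) — PASS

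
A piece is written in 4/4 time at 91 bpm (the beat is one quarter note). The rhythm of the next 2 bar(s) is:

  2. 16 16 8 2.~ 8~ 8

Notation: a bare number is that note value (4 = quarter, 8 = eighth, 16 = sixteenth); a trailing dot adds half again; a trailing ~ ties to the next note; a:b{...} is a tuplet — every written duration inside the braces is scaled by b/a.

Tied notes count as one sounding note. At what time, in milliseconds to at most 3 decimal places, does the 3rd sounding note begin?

note 3 onset = 13/4b = 2142.857ms

1. 0.0ms @ 0 + 1978.022ms (3)
2. 1978.022ms @ 3 + 164.835ms (1/4)
3. 2142.857ms @ 13/4 + 164.835ms (1/4)
4. 2307.692ms @ 7/2 + 329.67ms (1/2)
5. 2637.363ms @ 4 + 2637.363ms (4)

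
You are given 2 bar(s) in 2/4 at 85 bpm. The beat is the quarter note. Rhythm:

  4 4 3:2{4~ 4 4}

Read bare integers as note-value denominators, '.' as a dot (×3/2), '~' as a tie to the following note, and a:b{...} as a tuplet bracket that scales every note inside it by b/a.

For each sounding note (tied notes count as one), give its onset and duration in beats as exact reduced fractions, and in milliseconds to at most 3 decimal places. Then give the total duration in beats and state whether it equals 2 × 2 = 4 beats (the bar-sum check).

1) 0.0ms=0b +705.882ms=1b
2) 705.882ms=1b +705.882ms=1b
3) 1411.765ms=2b +941.176ms=4/3b
4) 2352.941ms=10/3b +470.588ms=2/3b
Σ=4b of 4 (85bpm 2/4) — PASS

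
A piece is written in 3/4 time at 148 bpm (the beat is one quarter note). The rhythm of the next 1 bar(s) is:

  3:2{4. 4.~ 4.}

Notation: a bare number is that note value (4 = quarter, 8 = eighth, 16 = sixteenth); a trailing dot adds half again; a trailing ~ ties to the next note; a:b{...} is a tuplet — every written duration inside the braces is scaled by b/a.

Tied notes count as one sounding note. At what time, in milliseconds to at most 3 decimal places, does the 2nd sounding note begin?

1. 0.0ms @ 0 + 405.405ms (1)
2. 405.405ms @ 1 + 810.811ms (2)

note 2 onset = 1b = 405.405ms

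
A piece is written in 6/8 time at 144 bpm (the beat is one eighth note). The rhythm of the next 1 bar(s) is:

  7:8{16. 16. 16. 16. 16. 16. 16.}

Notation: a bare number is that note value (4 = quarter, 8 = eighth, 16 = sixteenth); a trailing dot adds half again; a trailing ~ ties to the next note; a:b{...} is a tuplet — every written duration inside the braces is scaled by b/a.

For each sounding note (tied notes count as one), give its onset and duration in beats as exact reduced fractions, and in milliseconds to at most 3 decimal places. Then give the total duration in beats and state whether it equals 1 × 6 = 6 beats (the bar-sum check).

1) 0.0ms=0b +357.143ms=6/7b
2) 357.143ms=6/7b +357.143ms=6/7b
3) 714.286ms=12/7b +357.143ms=6/7b
4) 1071.429ms=18/7b +357.143ms=6/7b
5) 1428.571ms=24/7b +357.143ms=6/7b
6) 1785.714ms=30/7b +357.143ms=6/7b
7) 2142.857ms=36/7b +357.143ms=6/7b
Σ=6b of 6 (144bpm 6/8) — PASS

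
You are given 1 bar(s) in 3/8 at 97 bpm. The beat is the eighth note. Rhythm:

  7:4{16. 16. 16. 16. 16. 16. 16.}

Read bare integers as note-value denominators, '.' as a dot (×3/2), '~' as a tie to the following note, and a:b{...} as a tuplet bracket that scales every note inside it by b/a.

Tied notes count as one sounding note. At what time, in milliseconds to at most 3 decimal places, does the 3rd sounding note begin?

note 3 onset = 6/7b = 530.191ms

1. 0.0ms @ 0 + 265.096ms (3/7)
2. 265.096ms @ 3/7 + 265.096ms (3/7)
3. 530.191ms @ 6/7 + 265.096ms (3/7)
4. 795.287ms @ 9/7 + 265.096ms (3/7)
5. 1060.383ms @ 12/7 + 265.096ms (3/7)
6. 1325.479ms @ 15/7 + 265.096ms (3/7)
7. 1590.574ms @ 18/7 + 265.096ms (3/7)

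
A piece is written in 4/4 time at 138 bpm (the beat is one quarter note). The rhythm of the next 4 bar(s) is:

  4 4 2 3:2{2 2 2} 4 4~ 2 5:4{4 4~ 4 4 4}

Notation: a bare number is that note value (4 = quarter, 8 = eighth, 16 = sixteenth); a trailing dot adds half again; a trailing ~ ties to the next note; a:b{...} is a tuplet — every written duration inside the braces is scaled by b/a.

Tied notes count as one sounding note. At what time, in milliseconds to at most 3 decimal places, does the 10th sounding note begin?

1. 0.0ms @ 0 + 434.783ms (1)
2. 434.783ms @ 1 + 434.783ms (1)
3. 869.565ms @ 2 + 869.565ms (2)
4. 1739.13ms @ 4 + 579.71ms (4/3)
5. 2318.841ms @ 16/3 + 579.71ms (4/3)
6. 2898.551ms @ 20/3 + 579.71ms (4/3)
7. 3478.261ms @ 8 + 434.783ms (1)
8. 3913.043ms @ 9 + 1304.348ms (3)
9. 5217.391ms @ 12 + 347.826ms (4/5)
10. 5565.217ms @ 64/5 + 695.652ms (8/5)
11. 6260.87ms @ 72/5 + 347.826ms (4/5)
12. 6608.696ms @ 76/5 + 347.826ms (4/5)

note 10 onset = 64/5b = 5565.217ms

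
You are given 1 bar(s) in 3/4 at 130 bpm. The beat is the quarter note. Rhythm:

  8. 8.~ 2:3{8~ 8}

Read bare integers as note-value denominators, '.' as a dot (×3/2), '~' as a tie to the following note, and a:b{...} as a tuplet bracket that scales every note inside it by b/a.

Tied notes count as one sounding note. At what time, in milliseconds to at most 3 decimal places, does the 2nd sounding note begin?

note 2 onset = 3/4b = 346.154ms

1. 0.0ms @ 0 + 346.154ms (3/4)
2. 346.154ms @ 3/4 + 1038.462ms (9/4)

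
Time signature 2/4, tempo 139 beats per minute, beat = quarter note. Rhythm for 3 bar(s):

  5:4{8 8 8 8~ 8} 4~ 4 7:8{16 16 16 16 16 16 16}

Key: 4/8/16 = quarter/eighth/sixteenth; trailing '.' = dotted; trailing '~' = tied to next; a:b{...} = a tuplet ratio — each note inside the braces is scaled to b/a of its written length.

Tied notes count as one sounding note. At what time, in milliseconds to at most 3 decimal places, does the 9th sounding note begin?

note 9 onset = 34/7b = 2096.608ms

1. 0.0ms @ 0 + 172.662ms (2/5)
2. 172.662ms @ 2/5 + 172.662ms (2/5)
3. 345.324ms @ 4/5 + 172.662ms (2/5)
4. 517.986ms @ 6/5 + 345.324ms (4/5)
5. 863.309ms @ 2 + 863.309ms (2)
6. 1726.619ms @ 4 + 123.33ms (2/7)
7. 1849.949ms @ 30/7 + 123.33ms (2/7)
8. 1973.279ms @ 32/7 + 123.33ms (2/7)
9. 2096.608ms @ 34/7 + 123.33ms (2/7)
10. 2219.938ms @ 36/7 + 123.33ms (2/7)
11. 2343.268ms @ 38/7 + 123.33ms (2/7)
12. 2466.598ms @ 40/7 + 123.33ms (2/7)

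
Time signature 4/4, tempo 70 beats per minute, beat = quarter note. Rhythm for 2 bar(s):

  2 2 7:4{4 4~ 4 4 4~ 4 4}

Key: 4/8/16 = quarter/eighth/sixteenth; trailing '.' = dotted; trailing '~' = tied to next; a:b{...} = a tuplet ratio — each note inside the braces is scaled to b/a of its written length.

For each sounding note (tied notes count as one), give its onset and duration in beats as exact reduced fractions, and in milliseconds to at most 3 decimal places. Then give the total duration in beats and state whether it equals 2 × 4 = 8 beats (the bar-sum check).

1) 0.0ms=0b +1714.286ms=2b
2) 1714.286ms=2b +1714.286ms=2b
3) 3428.571ms=4b +489.796ms=4/7b
4) 3918.367ms=32/7b +979.592ms=8/7b
5) 4897.959ms=40/7b +489.796ms=4/7b
6) 5387.755ms=44/7b +979.592ms=8/7b
7) 6367.347ms=52/7b +489.796ms=4/7b
Σ=8b of 8 (70bpm 4/4) — PASS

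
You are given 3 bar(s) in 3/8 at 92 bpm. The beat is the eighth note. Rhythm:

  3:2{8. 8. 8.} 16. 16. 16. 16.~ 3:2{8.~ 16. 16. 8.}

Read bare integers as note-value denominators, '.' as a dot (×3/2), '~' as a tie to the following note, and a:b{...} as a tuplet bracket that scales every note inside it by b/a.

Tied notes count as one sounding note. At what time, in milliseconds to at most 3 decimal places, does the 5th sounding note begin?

note 5 onset = 15/4b = 2445.652ms

1. 0.0ms @ 0 + 652.174ms (1)
2. 652.174ms @ 1 + 652.174ms (1)
3. 1304.348ms @ 2 + 652.174ms (1)
4. 1956.522ms @ 3 + 489.13ms (3/4)
5. 2445.652ms @ 15/4 + 489.13ms (3/4)
6. 2934.783ms @ 9/2 + 489.13ms (3/4)
7. 3423.913ms @ 21/4 + 1467.391ms (9/4)
8. 4891.304ms @ 15/2 + 326.087ms (1/2)
9. 5217.391ms @ 8 + 652.174ms (1)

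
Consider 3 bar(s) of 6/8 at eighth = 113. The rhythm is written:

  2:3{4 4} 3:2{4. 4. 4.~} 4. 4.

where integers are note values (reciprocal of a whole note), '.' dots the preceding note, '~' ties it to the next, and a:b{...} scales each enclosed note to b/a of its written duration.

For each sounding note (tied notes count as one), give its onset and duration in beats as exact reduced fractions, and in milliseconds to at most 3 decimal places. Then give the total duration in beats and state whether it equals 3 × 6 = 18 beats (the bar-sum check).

1) 0.0ms=0b +1592.92ms=3b
2) 1592.92ms=3b +1592.92ms=3b
3) 3185.841ms=6b +1061.947ms=2b
4) 4247.788ms=8b +1061.947ms=2b
5) 5309.735ms=10b +2654.867ms=5b
6) 7964.602ms=15b +1592.92ms=3b
Σ=18b of 18 (113bpm 6/8) — PASS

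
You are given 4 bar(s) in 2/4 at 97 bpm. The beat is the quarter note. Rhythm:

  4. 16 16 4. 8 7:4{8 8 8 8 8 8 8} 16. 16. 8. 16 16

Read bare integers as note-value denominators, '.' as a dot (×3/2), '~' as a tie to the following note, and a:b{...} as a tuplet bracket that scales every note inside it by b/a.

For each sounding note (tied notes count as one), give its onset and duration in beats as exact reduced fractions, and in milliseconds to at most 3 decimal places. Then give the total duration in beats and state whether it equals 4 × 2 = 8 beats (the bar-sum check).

1) 0.0ms=0b +927.835ms=3/2b
2) 927.835ms=3/2b +154.639ms=1/4b
3) 1082.474ms=7/4b +154.639ms=1/4b
4) 1237.113ms=2b +927.835ms=3/2b
5) 2164.948ms=7/2b +309.278ms=1/2b
6) 2474.227ms=4b +176.73ms=2/7b
7) 2650.957ms=30/7b +176.73ms=2/7b
8) 2827.688ms=32/7b +176.73ms=2/7b
9) 3004.418ms=34/7b +176.73ms=2/7b
10) 3181.149ms=36/7b +176.73ms=2/7b
11) 3357.879ms=38/7b +176.73ms=2/7b
12) 3534.61ms=40/7b +176.73ms=2/7b
13) 3711.34ms=6b +231.959ms=3/8b
14) 3943.299ms=51/8b +231.959ms=3/8b
15) 4175.258ms=27/4b +463.918ms=3/4b
16) 4639.175ms=15/2b +154.639ms=1/4b
17) 4793.814ms=31/4b +154.639ms=1/4b
Σ=8b of 8 (97bpm 2/4) — PASS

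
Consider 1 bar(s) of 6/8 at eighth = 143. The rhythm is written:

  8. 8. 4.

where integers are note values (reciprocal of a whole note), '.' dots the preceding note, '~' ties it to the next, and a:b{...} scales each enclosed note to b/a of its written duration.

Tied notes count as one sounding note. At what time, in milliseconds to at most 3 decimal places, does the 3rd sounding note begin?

note 3 onset = 3b = 1258.741ms

1. 0.0ms @ 0 + 629.371ms (3/2)
2. 629.371ms @ 3/2 + 629.371ms (3/2)
3. 1258.741ms @ 3 + 1258.741ms (3)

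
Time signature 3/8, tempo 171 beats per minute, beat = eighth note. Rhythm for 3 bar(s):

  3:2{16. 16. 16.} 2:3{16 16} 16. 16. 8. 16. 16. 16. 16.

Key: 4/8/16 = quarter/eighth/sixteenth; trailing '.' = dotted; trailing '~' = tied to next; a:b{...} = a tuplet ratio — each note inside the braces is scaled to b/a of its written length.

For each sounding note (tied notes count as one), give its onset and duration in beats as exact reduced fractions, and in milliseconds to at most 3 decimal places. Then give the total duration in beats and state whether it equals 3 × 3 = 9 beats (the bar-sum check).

1) 0.0ms=0b +175.439ms=1/2b
2) 175.439ms=1/2b +175.439ms=1/2b
3) 350.877ms=1b +175.439ms=1/2b
4) 526.316ms=3/2b +263.158ms=3/4b
5) 789.474ms=9/4b +263.158ms=3/4b
6) 1052.632ms=3b +263.158ms=3/4b
7) 1315.789ms=15/4b +263.158ms=3/4b
8) 1578.947ms=9/2b +526.316ms=3/2b
9) 2105.263ms=6b +263.158ms=3/4b
10) 2368.421ms=27/4b +263.158ms=3/4b
11) 2631.579ms=15/2b +263.158ms=3/4b
12) 2894.737ms=33/4b +263.158ms=3/4b
Σ=9b of 9 (171bpm 3/8) — PASS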